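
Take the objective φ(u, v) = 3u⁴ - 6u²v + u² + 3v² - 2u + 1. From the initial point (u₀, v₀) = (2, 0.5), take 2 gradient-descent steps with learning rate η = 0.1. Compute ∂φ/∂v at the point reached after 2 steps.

∇φ = (12u³ - 12uv + 2u - 2, -6u² + 6v)
Step 1: at (2, 0.5), ∇φ = (86, -21) → (2, 0.5) − 0.1·(86, -21) = (-6.6, 2.6)
Step 2: at (-6.6, 2.6), ∇φ = (-3259.232, -245.76) → (-6.6, 2.6) − 0.1·(-3259.232, -245.76) = (319.3232, 27.176)
∂φ/∂v at (319.3232, 27.176) = -611640.78034944

-611640.78034944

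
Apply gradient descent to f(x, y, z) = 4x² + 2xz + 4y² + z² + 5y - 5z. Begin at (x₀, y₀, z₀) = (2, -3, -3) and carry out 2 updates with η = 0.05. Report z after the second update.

-2.285

∇f = (8x + 2z, 8y + 5, 2x + 2z - 5)
(x₁, y₁, z₁) = (2, -3, -3) − 0.05·(10, -19, -7) = (1.5, -2.05, -2.65)
(x₂, y₂, z₂) = (1.5, -2.05, -2.65) − 0.05·(6.7, -11.4, -7.3) = (1.165, -1.48, -2.285)
z = -2.285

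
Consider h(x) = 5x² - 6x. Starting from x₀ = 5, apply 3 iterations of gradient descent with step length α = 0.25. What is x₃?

-14.25

h′(x) = 10x - 6
x₁ = 5 − 0.25·44 = -6
x₂ = -6 − 0.25·(-66) = 10.5
x₃ = 10.5 − 0.25·99 = -14.25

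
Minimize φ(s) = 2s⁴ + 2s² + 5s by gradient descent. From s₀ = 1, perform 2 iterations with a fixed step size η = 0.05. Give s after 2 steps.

φ′(s) = 8s³ + 4s + 5
s₁ = 1 − 0.05·17 = 0.15
s₂ = 0.15 − 0.05·5.627 = -0.13135

-0.13135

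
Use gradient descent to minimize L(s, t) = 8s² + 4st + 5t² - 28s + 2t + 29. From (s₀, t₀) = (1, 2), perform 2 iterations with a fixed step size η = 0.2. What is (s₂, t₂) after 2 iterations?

(4.2, 1.36)

∇L = (16s + 4t - 28, 4s + 10t + 2)
Step 1: at (1, 2), ∇L = (-4, 26) → (1, 2) − 0.2·(-4, 26) = (1.8, -3.2)
Step 2: at (1.8, -3.2), ∇L = (-12, -22.8) → (1.8, -3.2) − 0.2·(-12, -22.8) = (4.2, 1.36)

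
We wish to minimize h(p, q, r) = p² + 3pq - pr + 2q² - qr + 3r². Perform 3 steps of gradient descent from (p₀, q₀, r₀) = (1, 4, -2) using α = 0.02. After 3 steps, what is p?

∇h = (2p + 3q - r, 3p + 4q - r, -p - q + 6r)
(p₁, q₁, r₁) = (1, 4, -2) − 0.02·(16, 21, -17) = (0.68, 3.58, -1.66)
(p₂, q₂, r₂) = (0.68, 3.58, -1.66) − 0.02·(13.76, 18.02, -14.22) = (0.4048, 3.2196, -1.3756)
(p₃, q₃, r₃) = (0.4048, 3.2196, -1.3756) − 0.02·(11.844, 15.4684, -11.878) = (0.16792, 2.910232, -1.13804)
p = 0.16792

0.16792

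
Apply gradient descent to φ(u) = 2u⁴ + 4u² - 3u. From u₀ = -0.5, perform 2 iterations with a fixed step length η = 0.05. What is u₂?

φ′(u) = 8u³ + 8u - 3
u₁ = -0.5 − 0.05·(-8) = -0.1
u₂ = -0.1 − 0.05·(-3.808) = 0.0904

0.0904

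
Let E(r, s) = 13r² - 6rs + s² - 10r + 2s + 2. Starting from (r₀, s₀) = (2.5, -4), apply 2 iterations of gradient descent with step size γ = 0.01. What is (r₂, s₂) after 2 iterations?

∇E = (26r - 6s - 10, -6r + 2s + 2)
Step 1: at (2.5, -4), ∇E = (79, -21) → (2.5, -4) − 0.01·(79, -21) = (1.71, -3.79)
Step 2: at (1.71, -3.79), ∇E = (57.2, -15.84) → (1.71, -3.79) − 0.01·(57.2, -15.84) = (1.138, -3.6316)

(1.138, -3.6316)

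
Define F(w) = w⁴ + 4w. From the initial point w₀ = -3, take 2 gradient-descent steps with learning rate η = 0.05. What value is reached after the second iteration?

-0.1296

F′(w) = 4w³ + 4
Step 1: F′(-3) = -104; w₁ = -3 − 0.05·(-104) = 2.2
Step 2: F′(2.2) = 46.592; w₂ = 2.2 − 0.05·46.592 = -0.1296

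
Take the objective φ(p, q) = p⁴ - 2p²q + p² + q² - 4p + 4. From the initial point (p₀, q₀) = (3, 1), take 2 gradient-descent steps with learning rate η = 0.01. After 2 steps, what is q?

1.218408

∇φ = (4p³ - 4pq + 2p - 4, -2p² + 2q)
Step 1: at (3, 1), ∇φ = (98, -16) → (3, 1) − 0.01·(98, -16) = (2.02, 1.16)
Step 2: at (2.02, 1.16), ∇φ = (23.636832, -5.8408) → (2.02, 1.16) − 0.01·(23.636832, -5.8408) = (1.78363168, 1.218408)
q = 1.218408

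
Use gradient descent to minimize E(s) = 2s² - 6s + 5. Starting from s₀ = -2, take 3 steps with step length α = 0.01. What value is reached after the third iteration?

E′(s) = 4s - 6
s₁ = -2 − 0.01·(-14) = -1.86
s₂ = -1.86 − 0.01·(-13.44) = -1.7256
s₃ = -1.7256 − 0.01·(-12.9024) = -1.596576

-1.596576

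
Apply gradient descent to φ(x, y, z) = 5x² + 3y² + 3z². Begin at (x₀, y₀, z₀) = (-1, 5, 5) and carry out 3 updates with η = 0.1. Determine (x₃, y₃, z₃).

(0, 0.32, 0.32)

∇φ = (10x, 6y, 6z)
Step 1: at (-1, 5, 5), ∇φ = (-10, 30, 30) → (-1, 5, 5) − 0.1·(-10, 30, 30) = (0, 2, 2)
Step 2: at (0, 2, 2), ∇φ = (0, 12, 12) → (0, 2, 2) − 0.1·(0, 12, 12) = (0, 0.8, 0.8)
Step 3: at (0, 0.8, 0.8), ∇φ = (0, 4.8, 4.8) → (0, 0.8, 0.8) − 0.1·(0, 4.8, 4.8) = (0, 0.32, 0.32)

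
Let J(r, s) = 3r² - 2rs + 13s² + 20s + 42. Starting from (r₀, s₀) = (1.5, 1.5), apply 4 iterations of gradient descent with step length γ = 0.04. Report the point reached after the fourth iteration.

(0.42209664, -0.72160896)

∇J = (6r - 2s, -2r + 26s + 20)
Step 1: at (1.5, 1.5), ∇J = (6, 56) → (1.5, 1.5) − 0.04·(6, 56) = (1.26, -0.74)
Step 2: at (1.26, -0.74), ∇J = (9.04, -1.76) → (1.26, -0.74) − 0.04·(9.04, -1.76) = (0.8984, -0.6696)
Step 3: at (0.8984, -0.6696), ∇J = (6.7296, 0.7936) → (0.8984, -0.6696) − 0.04·(6.7296, 0.7936) = (0.629216, -0.701344)
Step 4: at (0.629216, -0.701344), ∇J = (5.177984, 0.506624) → (0.629216, -0.701344) − 0.04·(5.177984, 0.506624) = (0.42209664, -0.72160896)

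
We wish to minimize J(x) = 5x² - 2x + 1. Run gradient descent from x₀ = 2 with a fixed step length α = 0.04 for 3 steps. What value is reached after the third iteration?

J′(x) = 10x - 2
x₁ = 2 − 0.04·18 = 1.28
x₂ = 1.28 − 0.04·10.8 = 0.848
x₃ = 0.848 − 0.04·6.48 = 0.5888

0.5888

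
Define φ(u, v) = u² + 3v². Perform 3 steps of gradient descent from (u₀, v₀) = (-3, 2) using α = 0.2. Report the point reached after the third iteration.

∇φ = (2u, 6v)
Step 1: at (-3, 2), ∇φ = (-6, 12) → (-3, 2) − 0.2·(-6, 12) = (-1.8, -0.4)
Step 2: at (-1.8, -0.4), ∇φ = (-3.6, -2.4) → (-1.8, -0.4) − 0.2·(-3.6, -2.4) = (-1.08, 0.08)
Step 3: at (-1.08, 0.08), ∇φ = (-2.16, 0.48) → (-1.08, 0.08) − 0.2·(-2.16, 0.48) = (-0.648, -0.016)

(-0.648, -0.016)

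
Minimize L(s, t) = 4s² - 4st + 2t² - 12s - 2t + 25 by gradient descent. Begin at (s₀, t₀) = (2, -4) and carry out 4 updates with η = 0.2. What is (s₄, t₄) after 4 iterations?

∇L = (8s - 4t - 12, -4s + 4t - 2)
Step 1: at (2, -4), ∇L = (20, -26) → (2, -4) − 0.2·(20, -26) = (-2, 1.2)
Step 2: at (-2, 1.2), ∇L = (-32.8, 10.8) → (-2, 1.2) − 0.2·(-32.8, 10.8) = (4.56, -0.96)
Step 3: at (4.56, -0.96), ∇L = (28.32, -24.08) → (4.56, -0.96) − 0.2·(28.32, -24.08) = (-1.104, 3.856)
Step 4: at (-1.104, 3.856), ∇L = (-36.256, 17.84) → (-1.104, 3.856) − 0.2·(-36.256, 17.84) = (6.1472, 0.288)

(6.1472, 0.288)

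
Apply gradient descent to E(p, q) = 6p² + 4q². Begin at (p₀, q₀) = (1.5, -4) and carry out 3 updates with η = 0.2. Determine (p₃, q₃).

∇E = (12p, 8q)
Step 1: at (1.5, -4), ∇E = (18, -32) → (1.5, -4) − 0.2·(18, -32) = (-2.1, 2.4)
Step 2: at (-2.1, 2.4), ∇E = (-25.2, 19.2) → (-2.1, 2.4) − 0.2·(-25.2, 19.2) = (2.94, -1.44)
Step 3: at (2.94, -1.44), ∇E = (35.28, -11.52) → (2.94, -1.44) − 0.2·(35.28, -11.52) = (-4.116, 0.864)

(-4.116, 0.864)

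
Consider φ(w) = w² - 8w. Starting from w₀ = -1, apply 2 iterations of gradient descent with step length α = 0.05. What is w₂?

φ′(w) = 2w - 8
w₁ = -1 − 0.05·(-10) = -0.5
w₂ = -0.5 − 0.05·(-9) = -0.05

-0.05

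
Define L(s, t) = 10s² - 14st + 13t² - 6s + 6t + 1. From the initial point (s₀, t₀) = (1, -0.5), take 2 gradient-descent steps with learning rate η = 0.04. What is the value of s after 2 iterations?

∇L = (20s - 14t - 6, -14s + 26t + 6)
Step 1: at (1, -0.5), ∇L = (21, -21) → (1, -0.5) − 0.04·(21, -21) = (0.16, 0.34)
Step 2: at (0.16, 0.34), ∇L = (-7.56, 12.6) → (0.16, 0.34) − 0.04·(-7.56, 12.6) = (0.4624, -0.164)
s = 0.4624

0.4624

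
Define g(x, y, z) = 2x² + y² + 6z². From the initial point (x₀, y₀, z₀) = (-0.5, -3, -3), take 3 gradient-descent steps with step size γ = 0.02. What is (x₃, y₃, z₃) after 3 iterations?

∇g = (4x, 2y, 12z)
(x₁, y₁, z₁) = (-0.5, -3, -3) − 0.02·(-2, -6, -36) = (-0.46, -2.88, -2.28)
(x₂, y₂, z₂) = (-0.46, -2.88, -2.28) − 0.02·(-1.84, -5.76, -27.36) = (-0.4232, -2.7648, -1.7328)
(x₃, y₃, z₃) = (-0.4232, -2.7648, -1.7328) − 0.02·(-1.6928, -5.5296, -20.7936) = (-0.389344, -2.654208, -1.316928)

(-0.389344, -2.654208, -1.316928)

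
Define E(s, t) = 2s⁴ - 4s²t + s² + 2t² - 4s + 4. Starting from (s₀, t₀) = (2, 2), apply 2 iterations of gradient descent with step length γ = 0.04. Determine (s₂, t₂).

∇E = (8s³ - 8st + 2s - 4, -4s² + 4t)
Step 1: at (2, 2), ∇E = (32, -8) → (2, 2) − 0.04·(32, -8) = (0.72, 2.32)
Step 2: at (0.72, 2.32), ∇E = (-12.937216, 7.2064) → (0.72, 2.32) − 0.04·(-12.937216, 7.2064) = (1.23748864, 2.031744)

(1.23748864, 2.031744)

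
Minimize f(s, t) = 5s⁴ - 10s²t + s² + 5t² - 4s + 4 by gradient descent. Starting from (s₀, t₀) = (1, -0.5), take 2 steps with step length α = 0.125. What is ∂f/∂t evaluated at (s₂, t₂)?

-8389.775390625

∇f = (20s³ - 20st + 2s - 4, -10s² + 10t)
(s₁, t₁) = (1, -0.5) − 0.125·(28, -15) = (-2.5, 1.375)
(s₂, t₂) = (-2.5, 1.375) − 0.125·(-252.75, -48.75) = (29.09375, 7.46875)
∂f/∂t at (29.09375, 7.46875) = -8389.775390625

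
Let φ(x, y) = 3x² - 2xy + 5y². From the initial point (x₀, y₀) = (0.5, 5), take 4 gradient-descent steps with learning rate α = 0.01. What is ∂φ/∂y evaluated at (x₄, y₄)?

31.81054016

∇φ = (6x - 2y, -2x + 10y)
Step 1: at (0.5, 5), ∇φ = (-7, 49) → (0.5, 5) − 0.01·(-7, 49) = (0.57, 4.51)
Step 2: at (0.57, 4.51), ∇φ = (-5.6, 43.96) → (0.57, 4.51) − 0.01·(-5.6, 43.96) = (0.626, 4.0704)
Step 3: at (0.626, 4.0704), ∇φ = (-4.3848, 39.452) → (0.626, 4.0704) − 0.01·(-4.3848, 39.452) = (0.669848, 3.67588)
Step 4: at (0.669848, 3.67588), ∇φ = (-3.332672, 35.419104) → (0.669848, 3.67588) − 0.01·(-3.332672, 35.419104) = (0.70317472, 3.32168896)
∂φ/∂y at (0.70317472, 3.32168896) = 31.81054016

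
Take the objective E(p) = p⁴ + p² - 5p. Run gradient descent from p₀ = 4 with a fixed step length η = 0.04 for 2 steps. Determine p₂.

35.51031296

E′(p) = 4p³ + 2p - 5
Step 1: E′(4) = 259; p₁ = 4 − 0.04·259 = -6.36
Step 2: E′(-6.36) = -1046.757824; p₂ = -6.36 − 0.04·(-1046.757824) = 35.51031296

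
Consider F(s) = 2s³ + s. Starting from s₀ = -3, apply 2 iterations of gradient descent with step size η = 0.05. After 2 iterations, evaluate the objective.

F′(s) = 6s² + 1
Step 1: F′(-3) = 55; s₁ = -3 − 0.05·55 = -5.75
Step 2: F′(-5.75) = 199.375; s₂ = -5.75 − 0.05·199.375 = -15.71875
F(-15.71875) = -7783.26800537109375

-7783.26800537109375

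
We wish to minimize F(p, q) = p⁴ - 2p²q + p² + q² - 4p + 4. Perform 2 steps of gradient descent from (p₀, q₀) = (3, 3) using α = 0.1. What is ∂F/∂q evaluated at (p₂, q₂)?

∇F = (4p³ - 4pq + 2p - 4, -2p² + 2q)
(p₁, q₁) = (3, 3) − 0.1·(74, -12) = (-4.4, 4.2)
(p₂, q₂) = (-4.4, 4.2) − 0.1·(-279.616, -30.32) = (23.5616, 7.232)
∂F/∂q at (23.5616, 7.232) = -1095.83398912

-1095.83398912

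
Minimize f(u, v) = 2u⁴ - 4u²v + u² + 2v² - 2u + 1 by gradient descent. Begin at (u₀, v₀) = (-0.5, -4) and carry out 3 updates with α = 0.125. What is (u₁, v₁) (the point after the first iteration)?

(2, -1.875)

∇f = (8u³ - 8uv + 2u - 2, -4u² + 4v)
(u₁, v₁) = (-0.5, -4) − 0.125·(-20, -17) = (2, -1.875)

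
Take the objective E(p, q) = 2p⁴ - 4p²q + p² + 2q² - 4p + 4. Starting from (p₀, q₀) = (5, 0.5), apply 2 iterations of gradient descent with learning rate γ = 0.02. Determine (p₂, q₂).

∇E = (8p³ - 8pq + 2p - 4, -4p² + 4q)
(p₁, q₁) = (5, 0.5) − 0.02·(986, -98) = (-14.72, 2.46)
(p₂, q₂) = (-14.72, 2.46) − 0.02·(-25259.798784, -856.8736) = (490.47597568, 19.597472)

(490.47597568, 19.597472)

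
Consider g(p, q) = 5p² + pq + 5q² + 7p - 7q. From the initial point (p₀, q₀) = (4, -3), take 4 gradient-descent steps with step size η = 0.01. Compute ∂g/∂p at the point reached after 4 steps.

∇g = (10p + q + 7, p + 10q - 7)
Step 1: at (4, -3), ∇g = (44, -33) → (4, -3) − 0.01·(44, -33) = (3.56, -2.67)
Step 2: at (3.56, -2.67), ∇g = (39.93, -30.14) → (3.56, -2.67) − 0.01·(39.93, -30.14) = (3.1607, -2.3686)
Step 3: at (3.1607, -2.3686), ∇g = (36.2384, -27.5253) → (3.1607, -2.3686) − 0.01·(36.2384, -27.5253) = (2.798316, -2.093347)
Step 4: at (2.798316, -2.093347), ∇g = (32.889813, -25.135154) → (2.798316, -2.093347) − 0.01·(32.889813, -25.135154) = (2.46941787, -1.84199546)
∂g/∂p at (2.46941787, -1.84199546) = 29.85218324

29.85218324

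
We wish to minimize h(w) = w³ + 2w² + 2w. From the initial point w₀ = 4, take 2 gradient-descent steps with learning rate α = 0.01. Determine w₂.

2.851732

h′(w) = 3w² + 4w + 2
w₁ = 4 − 0.01·66 = 3.34
w₂ = 3.34 − 0.01·48.8268 = 2.851732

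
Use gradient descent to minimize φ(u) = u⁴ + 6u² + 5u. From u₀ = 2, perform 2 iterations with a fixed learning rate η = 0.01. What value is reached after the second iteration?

φ′(u) = 4u³ + 12u + 5
Step 1: φ′(2) = 61; u₁ = 2 − 0.01·61 = 1.39
Step 2: φ′(1.39) = 32.422476; u₂ = 1.39 − 0.01·32.422476 = 1.06577524

1.06577524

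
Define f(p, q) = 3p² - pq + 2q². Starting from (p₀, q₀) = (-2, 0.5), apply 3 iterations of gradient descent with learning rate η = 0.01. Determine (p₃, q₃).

∇f = (6p - q, -p + 4q)
Step 1: at (-2, 0.5), ∇f = (-12.5, 4) → (-2, 0.5) − 0.01·(-12.5, 4) = (-1.875, 0.46)
Step 2: at (-1.875, 0.46), ∇f = (-11.71, 3.715) → (-1.875, 0.46) − 0.01·(-11.71, 3.715) = (-1.7579, 0.42285)
Step 3: at (-1.7579, 0.42285), ∇f = (-10.97025, 3.4493) → (-1.7579, 0.42285) − 0.01·(-10.97025, 3.4493) = (-1.6481975, 0.388357)

(-1.6481975, 0.388357)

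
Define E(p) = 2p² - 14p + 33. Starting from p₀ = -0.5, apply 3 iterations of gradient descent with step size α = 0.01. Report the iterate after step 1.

E′(p) = 4p - 14
p₁ = -0.5 − 0.01·(-16) = -0.34

-0.34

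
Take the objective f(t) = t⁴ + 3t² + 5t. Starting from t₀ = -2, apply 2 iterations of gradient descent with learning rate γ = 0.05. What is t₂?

f′(t) = 4t³ + 6t + 5
Step 1: f′(-2) = -39; t₁ = -2 − 0.05·(-39) = -0.05
Step 2: f′(-0.05) = 4.6995; t₂ = -0.05 − 0.05·4.6995 = -0.284975

-0.284975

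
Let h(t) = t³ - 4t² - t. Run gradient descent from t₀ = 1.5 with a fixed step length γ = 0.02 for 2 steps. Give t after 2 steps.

1.7465625

h′(t) = 3t² - 8t - 1
t₁ = 1.5 − 0.02·(-6.25) = 1.625
t₂ = 1.625 − 0.02·(-6.078125) = 1.7465625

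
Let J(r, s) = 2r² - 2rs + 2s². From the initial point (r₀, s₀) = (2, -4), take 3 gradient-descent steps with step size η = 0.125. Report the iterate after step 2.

∇J = (4r - 2s, -2r + 4s)
(r₁, s₁) = (2, -4) − 0.125·(16, -20) = (0, -1.5)
(r₂, s₂) = (0, -1.5) − 0.125·(3, -6) = (-0.375, -0.75)

(-0.375, -0.75)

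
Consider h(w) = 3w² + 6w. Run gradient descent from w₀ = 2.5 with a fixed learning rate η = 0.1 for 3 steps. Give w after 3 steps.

h′(w) = 6w + 6
Step 1: h′(2.5) = 21; w₁ = 2.5 − 0.1·21 = 0.4
Step 2: h′(0.4) = 8.4; w₂ = 0.4 − 0.1·8.4 = -0.44
Step 3: h′(-0.44) = 3.36; w₃ = -0.44 − 0.1·3.36 = -0.776

-0.776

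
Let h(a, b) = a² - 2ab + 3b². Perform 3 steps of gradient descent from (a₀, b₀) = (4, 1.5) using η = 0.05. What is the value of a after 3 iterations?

3.307

∇h = (2a - 2b, -2a + 6b)
(a₁, b₁) = (4, 1.5) − 0.05·(5, 1) = (3.75, 1.45)
(a₂, b₂) = (3.75, 1.45) − 0.05·(4.6, 1.2) = (3.52, 1.39)
(a₃, b₃) = (3.52, 1.39) − 0.05·(4.26, 1.3) = (3.307, 1.325)
a = 3.307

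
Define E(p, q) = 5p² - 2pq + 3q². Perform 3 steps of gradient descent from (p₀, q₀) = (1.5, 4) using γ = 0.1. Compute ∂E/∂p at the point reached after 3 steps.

0.952

∇E = (10p - 2q, -2p + 6q)
Step 1: at (1.5, 4), ∇E = (7, 21) → (1.5, 4) − 0.1·(7, 21) = (0.8, 1.9)
Step 2: at (0.8, 1.9), ∇E = (4.2, 9.8) → (0.8, 1.9) − 0.1·(4.2, 9.8) = (0.38, 0.92)
Step 3: at (0.38, 0.92), ∇E = (1.96, 4.76) → (0.38, 0.92) − 0.1·(1.96, 4.76) = (0.184, 0.444)
∂E/∂p at (0.184, 0.444) = 0.952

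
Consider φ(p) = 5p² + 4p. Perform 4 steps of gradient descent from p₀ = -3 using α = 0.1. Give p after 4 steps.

-0.4

φ′(p) = 10p + 4
p₁ = -3 − 0.1·(-26) = -0.4
p₂ = -0.4 − 0.1·0 = -0.4
p₃ = -0.4 − 0.1·0 = -0.4
p₄ = -0.4 − 0.1·0 = -0.4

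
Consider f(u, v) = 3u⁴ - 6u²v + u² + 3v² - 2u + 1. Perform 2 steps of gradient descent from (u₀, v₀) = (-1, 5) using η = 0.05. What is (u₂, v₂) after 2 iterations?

(9.5848, 5.732)

∇f = (12u³ - 12uv + 2u - 2, -6u² + 6v)
Step 1: at (-1, 5), ∇f = (44, 24) → (-1, 5) − 0.05·(44, 24) = (-3.2, 3.8)
Step 2: at (-3.2, 3.8), ∇f = (-255.696, -38.64) → (-3.2, 3.8) − 0.05·(-255.696, -38.64) = (9.5848, 5.732)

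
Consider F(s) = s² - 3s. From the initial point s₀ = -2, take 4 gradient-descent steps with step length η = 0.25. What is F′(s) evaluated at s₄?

-0.4375

F′(s) = 2s - 3
s₁ = -2 − 0.25·(-7) = -0.25
s₂ = -0.25 − 0.25·(-3.5) = 0.625
s₃ = 0.625 − 0.25·(-1.75) = 1.0625
s₄ = 1.0625 − 0.25·(-0.875) = 1.28125
F′(s) at (1.28125) = -0.4375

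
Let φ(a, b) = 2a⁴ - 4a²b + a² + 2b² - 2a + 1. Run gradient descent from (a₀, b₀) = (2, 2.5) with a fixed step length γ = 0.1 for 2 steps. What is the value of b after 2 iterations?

2.004

∇φ = (8a³ - 8ab + 2a - 2, -4a² + 4b)
Step 1: at (2, 2.5), ∇φ = (26, -6) → (2, 2.5) − 0.1·(26, -6) = (-0.6, 3.1)
Step 2: at (-0.6, 3.1), ∇φ = (9.952, 10.96) → (-0.6, 3.1) − 0.1·(9.952, 10.96) = (-1.5952, 2.004)
b = 2.004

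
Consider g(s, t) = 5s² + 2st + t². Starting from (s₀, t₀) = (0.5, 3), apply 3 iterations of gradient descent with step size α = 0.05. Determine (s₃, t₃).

(-0.384, 2.18)

∇g = (10s + 2t, 2s + 2t)
(s₁, t₁) = (0.5, 3) − 0.05·(11, 7) = (-0.05, 2.65)
(s₂, t₂) = (-0.05, 2.65) − 0.05·(4.8, 5.2) = (-0.29, 2.39)
(s₃, t₃) = (-0.29, 2.39) − 0.05·(1.88, 4.2) = (-0.384, 2.18)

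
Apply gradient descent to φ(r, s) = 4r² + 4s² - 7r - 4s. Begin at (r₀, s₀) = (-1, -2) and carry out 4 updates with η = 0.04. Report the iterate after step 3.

∇φ = (8r - 7, 8s - 4)
(r₁, s₁) = (-1, -2) − 0.04·(-15, -20) = (-0.4, -1.2)
(r₂, s₂) = (-0.4, -1.2) − 0.04·(-10.2, -13.6) = (0.008, -0.656)
(r₃, s₃) = (0.008, -0.656) − 0.04·(-6.936, -9.248) = (0.28544, -0.28608)

(0.28544, -0.28608)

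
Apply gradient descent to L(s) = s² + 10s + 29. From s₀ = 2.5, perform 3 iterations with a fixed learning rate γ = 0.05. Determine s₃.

0.4675

L′(s) = 2s + 10
s₁ = 2.5 − 0.05·15 = 1.75
s₂ = 1.75 − 0.05·13.5 = 1.075
s₃ = 1.075 − 0.05·12.15 = 0.4675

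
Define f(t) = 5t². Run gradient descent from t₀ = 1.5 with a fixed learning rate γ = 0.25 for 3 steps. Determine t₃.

f′(t) = 10t
t₁ = 1.5 − 0.25·15 = -2.25
t₂ = -2.25 − 0.25·(-22.5) = 3.375
t₃ = 3.375 − 0.25·33.75 = -5.0625

-5.0625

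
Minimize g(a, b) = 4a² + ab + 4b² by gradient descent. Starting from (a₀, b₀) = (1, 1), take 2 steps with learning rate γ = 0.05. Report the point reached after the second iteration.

∇g = (8a + b, a + 8b)
(a₁, b₁) = (1, 1) − 0.05·(9, 9) = (0.55, 0.55)
(a₂, b₂) = (0.55, 0.55) − 0.05·(4.95, 4.95) = (0.3025, 0.3025)

(0.3025, 0.3025)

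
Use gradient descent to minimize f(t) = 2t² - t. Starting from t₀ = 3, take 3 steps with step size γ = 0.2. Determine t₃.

f′(t) = 4t - 1
Step 1: f′(3) = 11; t₁ = 3 − 0.2·11 = 0.8
Step 2: f′(0.8) = 2.2; t₂ = 0.8 − 0.2·2.2 = 0.36
Step 3: f′(0.36) = 0.44; t₃ = 0.36 − 0.2·0.44 = 0.272

0.272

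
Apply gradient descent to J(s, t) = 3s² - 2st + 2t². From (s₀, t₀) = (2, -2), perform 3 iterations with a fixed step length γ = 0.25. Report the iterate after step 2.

(1.5, -1)

∇J = (6s - 2t, -2s + 4t)
(s₁, t₁) = (2, -2) − 0.25·(16, -12) = (-2, 1)
(s₂, t₂) = (-2, 1) − 0.25·(-14, 8) = (1.5, -1)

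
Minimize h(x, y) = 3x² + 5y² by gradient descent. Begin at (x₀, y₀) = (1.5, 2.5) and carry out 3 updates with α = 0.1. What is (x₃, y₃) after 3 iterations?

∇h = (6x, 10y)
(x₁, y₁) = (1.5, 2.5) − 0.1·(9, 25) = (0.6, 0)
(x₂, y₂) = (0.6, 0) − 0.1·(3.6, 0) = (0.24, 0)
(x₃, y₃) = (0.24, 0) − 0.1·(1.44, 0) = (0.096, 0)

(0.096, 0)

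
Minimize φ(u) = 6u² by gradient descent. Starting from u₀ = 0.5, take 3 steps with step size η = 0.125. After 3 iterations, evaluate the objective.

0.0234375

φ′(u) = 12u
u₁ = 0.5 − 0.125·6 = -0.25
u₂ = -0.25 − 0.125·(-3) = 0.125
u₃ = 0.125 − 0.125·1.5 = -0.0625
φ(-0.0625) = 0.0234375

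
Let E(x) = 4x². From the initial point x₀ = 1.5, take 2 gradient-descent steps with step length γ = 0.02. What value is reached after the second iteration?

1.0584

E′(x) = 8x
Step 1: E′(1.5) = 12; x₁ = 1.5 − 0.02·12 = 1.26
Step 2: E′(1.26) = 10.08; x₂ = 1.26 − 0.02·10.08 = 1.0584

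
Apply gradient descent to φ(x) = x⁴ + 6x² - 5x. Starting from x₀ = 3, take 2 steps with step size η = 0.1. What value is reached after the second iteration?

520.6916

φ′(x) = 4x³ + 12x - 5
x₁ = 3 − 0.1·139 = -10.9
x₂ = -10.9 − 0.1·(-5315.916) = 520.6916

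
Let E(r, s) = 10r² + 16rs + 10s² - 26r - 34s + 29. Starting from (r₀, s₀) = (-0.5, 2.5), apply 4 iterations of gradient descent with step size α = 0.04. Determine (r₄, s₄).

∇E = (20r + 16s - 26, 16r + 20s - 34)
Step 1: at (-0.5, 2.5), ∇E = (4, 8) → (-0.5, 2.5) − 0.04·(4, 8) = (-0.66, 2.18)
Step 2: at (-0.66, 2.18), ∇E = (-4.32, -0.96) → (-0.66, 2.18) − 0.04·(-4.32, -0.96) = (-0.4872, 2.2184)
Step 3: at (-0.4872, 2.2184), ∇E = (-0.2496, 2.5728) → (-0.4872, 2.2184) − 0.04·(-0.2496, 2.5728) = (-0.477216, 2.115488)
Step 4: at (-0.477216, 2.115488), ∇E = (-1.696512, 0.674304) → (-0.477216, 2.115488) − 0.04·(-1.696512, 0.674304) = (-0.40935552, 2.08851584)

(-0.40935552, 2.08851584)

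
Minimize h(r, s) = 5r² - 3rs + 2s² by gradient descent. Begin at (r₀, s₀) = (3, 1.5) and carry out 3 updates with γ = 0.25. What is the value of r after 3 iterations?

-12.0234375

∇h = (10r - 3s, -3r + 4s)
(r₁, s₁) = (3, 1.5) − 0.25·(25.5, -3) = (-3.375, 2.25)
(r₂, s₂) = (-3.375, 2.25) − 0.25·(-40.5, 19.125) = (6.75, -2.53125)
(r₃, s₃) = (6.75, -2.53125) − 0.25·(75.09375, -30.375) = (-12.0234375, 5.0625)
r = -12.0234375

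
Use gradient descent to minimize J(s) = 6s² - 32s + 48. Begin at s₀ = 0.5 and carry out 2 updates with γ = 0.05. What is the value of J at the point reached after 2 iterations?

6.0544

J′(s) = 12s - 32
s₁ = 0.5 − 0.05·(-26) = 1.8
s₂ = 1.8 − 0.05·(-10.4) = 2.32
J(2.32) = 6.0544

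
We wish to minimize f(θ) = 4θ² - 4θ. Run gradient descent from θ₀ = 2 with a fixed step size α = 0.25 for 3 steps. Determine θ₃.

f′(θ) = 8θ - 4
Step 1: f′(2) = 12; θ₁ = 2 − 0.25·12 = -1
Step 2: f′(-1) = -12; θ₂ = -1 − 0.25·(-12) = 2
Step 3: f′(2) = 12; θ₃ = 2 − 0.25·12 = -1

-1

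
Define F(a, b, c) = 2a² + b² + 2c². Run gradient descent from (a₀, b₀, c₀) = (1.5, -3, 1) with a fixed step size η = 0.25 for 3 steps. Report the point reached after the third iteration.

(0, -0.375, 0)

∇F = (4a, 2b, 4c)
Step 1: at (1.5, -3, 1), ∇F = (6, -6, 4) → (1.5, -3, 1) − 0.25·(6, -6, 4) = (0, -1.5, 0)
Step 2: at (0, -1.5, 0), ∇F = (0, -3, 0) → (0, -1.5, 0) − 0.25·(0, -3, 0) = (0, -0.75, 0)
Step 3: at (0, -0.75, 0), ∇F = (0, -1.5, 0) → (0, -0.75, 0) − 0.25·(0, -1.5, 0) = (0, -0.375, 0)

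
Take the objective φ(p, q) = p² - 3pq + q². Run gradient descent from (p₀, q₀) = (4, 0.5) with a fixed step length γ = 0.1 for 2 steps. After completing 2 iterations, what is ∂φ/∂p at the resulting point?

-0.535

∇φ = (2p - 3q, -3p + 2q)
(p₁, q₁) = (4, 0.5) − 0.1·(6.5, -11) = (3.35, 1.6)
(p₂, q₂) = (3.35, 1.6) − 0.1·(1.9, -6.85) = (3.16, 2.285)
∂φ/∂p at (3.16, 2.285) = -0.535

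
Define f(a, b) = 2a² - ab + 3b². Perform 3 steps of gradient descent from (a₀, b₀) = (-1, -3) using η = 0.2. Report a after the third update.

∇f = (4a - b, -a + 6b)
Step 1: at (-1, -3), ∇f = (-1, -17) → (-1, -3) − 0.2·(-1, -17) = (-0.8, 0.4)
Step 2: at (-0.8, 0.4), ∇f = (-3.6, 3.2) → (-0.8, 0.4) − 0.2·(-3.6, 3.2) = (-0.08, -0.24)
Step 3: at (-0.08, -0.24), ∇f = (-0.08, -1.36) → (-0.08, -0.24) − 0.2·(-0.08, -1.36) = (-0.064, 0.032)
a = -0.064

-0.064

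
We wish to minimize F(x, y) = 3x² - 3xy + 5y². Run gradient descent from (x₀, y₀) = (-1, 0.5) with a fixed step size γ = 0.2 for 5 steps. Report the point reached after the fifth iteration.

∇F = (6x - 3y, -3x + 10y)
Step 1: at (-1, 0.5), ∇F = (-7.5, 8) → (-1, 0.5) − 0.2·(-7.5, 8) = (0.5, -1.1)
Step 2: at (0.5, -1.1), ∇F = (6.3, -12.5) → (0.5, -1.1) − 0.2·(6.3, -12.5) = (-0.76, 1.4)
Step 3: at (-0.76, 1.4), ∇F = (-8.76, 16.28) → (-0.76, 1.4) − 0.2·(-8.76, 16.28) = (0.992, -1.856)
Step 4: at (0.992, -1.856), ∇F = (11.52, -21.536) → (0.992, -1.856) − 0.2·(11.52, -21.536) = (-1.312, 2.4512)
Step 5: at (-1.312, 2.4512), ∇F = (-15.2256, 28.448) → (-1.312, 2.4512) − 0.2·(-15.2256, 28.448) = (1.73312, -3.2384)

(1.73312, -3.2384)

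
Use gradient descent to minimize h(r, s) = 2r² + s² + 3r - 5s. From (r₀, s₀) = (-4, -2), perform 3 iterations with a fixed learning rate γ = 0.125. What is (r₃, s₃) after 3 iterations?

(-1.15625, 0.6015625)

∇h = (4r + 3, 2s - 5)
Step 1: at (-4, -2), ∇h = (-13, -9) → (-4, -2) − 0.125·(-13, -9) = (-2.375, -0.875)
Step 2: at (-2.375, -0.875), ∇h = (-6.5, -6.75) → (-2.375, -0.875) − 0.125·(-6.5, -6.75) = (-1.5625, -0.03125)
Step 3: at (-1.5625, -0.03125), ∇h = (-3.25, -5.0625) → (-1.5625, -0.03125) − 0.125·(-3.25, -5.0625) = (-1.15625, 0.6015625)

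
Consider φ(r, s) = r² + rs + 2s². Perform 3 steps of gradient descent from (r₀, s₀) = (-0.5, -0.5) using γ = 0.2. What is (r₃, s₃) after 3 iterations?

∇φ = (2r + s, r + 4s)
Step 1: at (-0.5, -0.5), ∇φ = (-1.5, -2.5) → (-0.5, -0.5) − 0.2·(-1.5, -2.5) = (-0.2, 0)
Step 2: at (-0.2, 0), ∇φ = (-0.4, -0.2) → (-0.2, 0) − 0.2·(-0.4, -0.2) = (-0.12, 0.04)
Step 3: at (-0.12, 0.04), ∇φ = (-0.2, 0.04) → (-0.12, 0.04) − 0.2·(-0.2, 0.04) = (-0.08, 0.032)

(-0.08, 0.032)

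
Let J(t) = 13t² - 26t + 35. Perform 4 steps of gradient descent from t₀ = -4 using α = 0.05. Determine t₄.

0.9595

J′(t) = 26t - 26
Step 1: J′(-4) = -130; t₁ = -4 − 0.05·(-130) = 2.5
Step 2: J′(2.5) = 39; t₂ = 2.5 − 0.05·39 = 0.55
Step 3: J′(0.55) = -11.7; t₃ = 0.55 − 0.05·(-11.7) = 1.135
Step 4: J′(1.135) = 3.51; t₄ = 1.135 − 0.05·3.51 = 0.9595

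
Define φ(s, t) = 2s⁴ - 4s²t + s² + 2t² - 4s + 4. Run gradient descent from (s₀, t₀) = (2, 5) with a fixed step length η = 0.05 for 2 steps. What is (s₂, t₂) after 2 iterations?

(-0.6848, 5.408)

∇φ = (8s³ - 8st + 2s - 4, -4s² + 4t)
(s₁, t₁) = (2, 5) − 0.05·(-16, 4) = (2.8, 4.8)
(s₂, t₂) = (2.8, 4.8) − 0.05·(69.696, -12.16) = (-0.6848, 5.408)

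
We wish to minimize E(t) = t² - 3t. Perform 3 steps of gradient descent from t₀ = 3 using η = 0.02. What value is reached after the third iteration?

E′(t) = 2t - 3
Step 1: E′(3) = 3; t₁ = 3 − 0.02·3 = 2.94
Step 2: E′(2.94) = 2.88; t₂ = 2.94 − 0.02·2.88 = 2.8824
Step 3: E′(2.8824) = 2.7648; t₃ = 2.8824 − 0.02·2.7648 = 2.827104

2.827104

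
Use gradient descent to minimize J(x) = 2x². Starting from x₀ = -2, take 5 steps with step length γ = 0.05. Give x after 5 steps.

J′(x) = 4x
Step 1: J′(-2) = -8; x₁ = -2 − 0.05·(-8) = -1.6
Step 2: J′(-1.6) = -6.4; x₂ = -1.6 − 0.05·(-6.4) = -1.28
Step 3: J′(-1.28) = -5.12; x₃ = -1.28 − 0.05·(-5.12) = -1.024
Step 4: J′(-1.024) = -4.096; x₄ = -1.024 − 0.05·(-4.096) = -0.8192
Step 5: J′(-0.8192) = -3.2768; x₅ = -0.8192 − 0.05·(-3.2768) = -0.65536

-0.65536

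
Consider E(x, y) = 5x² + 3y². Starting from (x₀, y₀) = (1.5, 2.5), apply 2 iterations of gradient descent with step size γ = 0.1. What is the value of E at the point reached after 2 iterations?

∇E = (10x, 6y)
(x₁, y₁) = (1.5, 2.5) − 0.1·(15, 15) = (0, 1)
(x₂, y₂) = (0, 1) − 0.1·(0, 6) = (0, 0.4)
E(0, 0.4) = 0.48

0.48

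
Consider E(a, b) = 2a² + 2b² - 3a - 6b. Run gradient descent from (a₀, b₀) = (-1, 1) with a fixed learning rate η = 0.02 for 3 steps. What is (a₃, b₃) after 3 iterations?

(-0.612704, 1.110656)

∇E = (4a - 3, 4b - 6)
Step 1: at (-1, 1), ∇E = (-7, -2) → (-1, 1) − 0.02·(-7, -2) = (-0.86, 1.04)
Step 2: at (-0.86, 1.04), ∇E = (-6.44, -1.84) → (-0.86, 1.04) − 0.02·(-6.44, -1.84) = (-0.7312, 1.0768)
Step 3: at (-0.7312, 1.0768), ∇E = (-5.9248, -1.6928) → (-0.7312, 1.0768) − 0.02·(-5.9248, -1.6928) = (-0.612704, 1.110656)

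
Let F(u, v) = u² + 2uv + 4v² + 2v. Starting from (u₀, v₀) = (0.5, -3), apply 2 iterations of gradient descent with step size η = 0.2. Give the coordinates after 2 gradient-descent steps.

∇F = (2u + 2v, 2u + 8v + 2)
(u₁, v₁) = (0.5, -3) − 0.2·(-5, -21) = (1.5, 1.2)
(u₂, v₂) = (1.5, 1.2) − 0.2·(5.4, 14.6) = (0.42, -1.72)

(0.42, -1.72)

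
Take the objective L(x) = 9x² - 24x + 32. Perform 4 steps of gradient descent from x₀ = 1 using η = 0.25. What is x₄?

L′(x) = 18x - 24
x₁ = 1 − 0.25·(-6) = 2.5
x₂ = 2.5 − 0.25·21 = -2.75
x₃ = -2.75 − 0.25·(-73.5) = 15.625
x₄ = 15.625 − 0.25·257.25 = -48.6875

-48.6875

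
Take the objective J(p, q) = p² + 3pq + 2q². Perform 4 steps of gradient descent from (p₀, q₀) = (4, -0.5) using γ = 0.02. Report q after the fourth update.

-1.16858216

∇J = (2p + 3q, 3p + 4q)
(p₁, q₁) = (4, -0.5) − 0.02·(6.5, 10) = (3.87, -0.7)
(p₂, q₂) = (3.87, -0.7) − 0.02·(5.64, 8.81) = (3.7572, -0.8762)
(p₃, q₃) = (3.7572, -0.8762) − 0.02·(4.8858, 7.7668) = (3.659484, -1.031536)
(p₄, q₄) = (3.659484, -1.031536) − 0.02·(4.22436, 6.852308) = (3.5749968, -1.16858216)
q = -1.16858216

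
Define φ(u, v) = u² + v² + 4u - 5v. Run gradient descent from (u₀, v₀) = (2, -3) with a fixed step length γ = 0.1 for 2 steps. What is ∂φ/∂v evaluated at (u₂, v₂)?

-7.04

∇φ = (2u + 4, 2v - 5)
Step 1: at (2, -3), ∇φ = (8, -11) → (2, -3) − 0.1·(8, -11) = (1.2, -1.9)
Step 2: at (1.2, -1.9), ∇φ = (6.4, -8.8) → (1.2, -1.9) − 0.1·(6.4, -8.8) = (0.56, -1.02)
∂φ/∂v at (0.56, -1.02) = -7.04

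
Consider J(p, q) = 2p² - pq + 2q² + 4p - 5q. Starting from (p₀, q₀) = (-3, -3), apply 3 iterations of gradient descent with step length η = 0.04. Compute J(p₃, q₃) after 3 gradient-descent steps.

∇J = (4p - q + 4, -p + 4q - 5)
(p₁, q₁) = (-3, -3) − 0.04·(-5, -14) = (-2.8, -2.44)
(p₂, q₂) = (-2.8, -2.44) − 0.04·(-4.76, -11.96) = (-2.6096, -1.9616)
(p₃, q₃) = (-2.6096, -1.9616) − 0.04·(-4.4768, -10.2368) = (-2.430528, -1.552128)
J(-2.430528, -1.552128) = 10.899172810752

10.899172810752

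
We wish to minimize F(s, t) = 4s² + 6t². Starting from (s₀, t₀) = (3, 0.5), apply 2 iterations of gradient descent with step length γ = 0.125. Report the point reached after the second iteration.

(0, 0.125)

∇F = (8s, 12t)
Step 1: at (3, 0.5), ∇F = (24, 6) → (3, 0.5) − 0.125·(24, 6) = (0, -0.25)
Step 2: at (0, -0.25), ∇F = (0, -3) → (0, -0.25) − 0.125·(0, -3) = (0, 0.125)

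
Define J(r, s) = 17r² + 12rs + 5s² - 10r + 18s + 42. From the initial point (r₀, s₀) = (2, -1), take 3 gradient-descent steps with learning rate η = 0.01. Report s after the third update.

∇J = (34r + 12s - 10, 12r + 10s + 18)
Step 1: at (2, -1), ∇J = (46, 32) → (2, -1) − 0.01·(46, 32) = (1.54, -1.32)
Step 2: at (1.54, -1.32), ∇J = (26.52, 23.28) → (1.54, -1.32) − 0.01·(26.52, 23.28) = (1.2748, -1.5528)
Step 3: at (1.2748, -1.5528), ∇J = (14.7096, 17.7696) → (1.2748, -1.5528) − 0.01·(14.7096, 17.7696) = (1.127704, -1.730496)
s = -1.730496

-1.730496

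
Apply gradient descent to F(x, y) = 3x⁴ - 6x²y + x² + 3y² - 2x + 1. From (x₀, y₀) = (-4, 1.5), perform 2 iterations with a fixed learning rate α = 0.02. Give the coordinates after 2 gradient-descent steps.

∇F = (12x³ - 12xy + 2x - 2, -6x² + 6y)
Step 1: at (-4, 1.5), ∇F = (-706, -87) → (-4, 1.5) − 0.02·(-706, -87) = (10.12, 3.24)
Step 2: at (10.12, 3.24), ∇F = (12061.979136, -595.0464) → (10.12, 3.24) − 0.02·(12061.979136, -595.0464) = (-231.11958272, 15.140928)

(-231.11958272, 15.140928)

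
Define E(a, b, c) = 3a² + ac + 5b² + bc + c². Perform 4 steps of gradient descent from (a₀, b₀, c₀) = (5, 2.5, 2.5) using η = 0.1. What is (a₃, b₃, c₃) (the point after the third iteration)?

(0.145, -0.085, 0.635)

∇E = (6a + c, 10b + c, a + b + 2c)
(a₁, b₁, c₁) = (5, 2.5, 2.5) − 0.1·(32.5, 27.5, 12.5) = (1.75, -0.25, 1.25)
(a₂, b₂, c₂) = (1.75, -0.25, 1.25) − 0.1·(11.75, -1.25, 4) = (0.575, -0.125, 0.85)
(a₃, b₃, c₃) = (0.575, -0.125, 0.85) − 0.1·(4.3, -0.4, 2.15) = (0.145, -0.085, 0.635)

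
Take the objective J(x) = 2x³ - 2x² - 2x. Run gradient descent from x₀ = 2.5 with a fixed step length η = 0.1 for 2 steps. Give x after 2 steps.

0.1285

J′(x) = 6x² - 4x - 2
x₁ = 2.5 − 0.1·25.5 = -0.05
x₂ = -0.05 − 0.1·(-1.785) = 0.1285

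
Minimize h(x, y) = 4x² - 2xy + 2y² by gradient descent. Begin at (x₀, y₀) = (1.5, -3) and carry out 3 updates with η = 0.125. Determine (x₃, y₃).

(-0.1875, -0.4453125)

∇h = (8x - 2y, -2x + 4y)
Step 1: at (1.5, -3), ∇h = (18, -15) → (1.5, -3) − 0.125·(18, -15) = (-0.75, -1.125)
Step 2: at (-0.75, -1.125), ∇h = (-3.75, -3) → (-0.75, -1.125) − 0.125·(-3.75, -3) = (-0.28125, -0.75)
Step 3: at (-0.28125, -0.75), ∇h = (-0.75, -2.4375) → (-0.28125, -0.75) − 0.125·(-0.75, -2.4375) = (-0.1875, -0.4453125)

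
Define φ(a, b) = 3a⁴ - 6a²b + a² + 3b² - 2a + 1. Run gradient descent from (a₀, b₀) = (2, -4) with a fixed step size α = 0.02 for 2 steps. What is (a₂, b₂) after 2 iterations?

∇φ = (12a³ - 12ab + 2a - 2, -6a² + 6b)
(a₁, b₁) = (2, -4) − 0.02·(194, -48) = (-1.88, -3.04)
(a₂, b₂) = (-1.88, -3.04) − 0.02·(-154.078464, -39.4464) = (1.20156928, -2.251072)

(1.20156928, -2.251072)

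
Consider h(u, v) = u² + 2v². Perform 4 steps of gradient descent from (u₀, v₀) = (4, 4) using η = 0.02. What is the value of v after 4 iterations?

∇h = (2u, 4v)
(u₁, v₁) = (4, 4) − 0.02·(8, 16) = (3.84, 3.68)
(u₂, v₂) = (3.84, 3.68) − 0.02·(7.68, 14.72) = (3.6864, 3.3856)
(u₃, v₃) = (3.6864, 3.3856) − 0.02·(7.3728, 13.5424) = (3.538944, 3.114752)
(u₄, v₄) = (3.538944, 3.114752) − 0.02·(7.077888, 12.459008) = (3.39738624, 2.86557184)
v = 2.86557184

2.86557184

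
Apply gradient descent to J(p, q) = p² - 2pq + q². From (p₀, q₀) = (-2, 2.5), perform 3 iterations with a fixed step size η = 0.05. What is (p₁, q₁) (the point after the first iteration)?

∇J = (2p - 2q, -2p + 2q)
(p₁, q₁) = (-2, 2.5) − 0.05·(-9, 9) = (-1.55, 2.05)

(-1.55, 2.05)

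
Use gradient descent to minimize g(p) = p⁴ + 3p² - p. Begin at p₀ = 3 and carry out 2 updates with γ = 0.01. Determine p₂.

1.440625

g′(p) = 4p³ + 6p - 1
p₁ = 3 − 0.01·125 = 1.75
p₂ = 1.75 − 0.01·30.9375 = 1.440625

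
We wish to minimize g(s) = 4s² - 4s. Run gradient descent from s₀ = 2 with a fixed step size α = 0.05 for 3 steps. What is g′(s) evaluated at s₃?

g′(s) = 8s - 4
Step 1: g′(2) = 12; s₁ = 2 − 0.05·12 = 1.4
Step 2: g′(1.4) = 7.2; s₂ = 1.4 − 0.05·7.2 = 1.04
Step 3: g′(1.04) = 4.32; s₃ = 1.04 − 0.05·4.32 = 0.824
g′(s) at (0.824) = 2.592

2.592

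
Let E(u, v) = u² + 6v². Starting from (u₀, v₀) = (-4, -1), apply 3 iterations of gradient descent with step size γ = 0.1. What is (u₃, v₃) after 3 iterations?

(-2.048, 0.008)

∇E = (2u, 12v)
Step 1: at (-4, -1), ∇E = (-8, -12) → (-4, -1) − 0.1·(-8, -12) = (-3.2, 0.2)
Step 2: at (-3.2, 0.2), ∇E = (-6.4, 2.4) → (-3.2, 0.2) − 0.1·(-6.4, 2.4) = (-2.56, -0.04)
Step 3: at (-2.56, -0.04), ∇E = (-5.12, -0.48) → (-2.56, -0.04) − 0.1·(-5.12, -0.48) = (-2.048, 0.008)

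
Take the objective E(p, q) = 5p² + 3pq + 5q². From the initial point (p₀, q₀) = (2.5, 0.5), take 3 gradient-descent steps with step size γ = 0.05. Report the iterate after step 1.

(1.175, -0.125)

∇E = (10p + 3q, 3p + 10q)
(p₁, q₁) = (2.5, 0.5) − 0.05·(26.5, 12.5) = (1.175, -0.125)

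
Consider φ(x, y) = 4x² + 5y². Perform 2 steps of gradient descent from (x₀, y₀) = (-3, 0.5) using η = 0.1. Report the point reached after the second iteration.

∇φ = (8x, 10y)
(x₁, y₁) = (-3, 0.5) − 0.1·(-24, 5) = (-0.6, 0)
(x₂, y₂) = (-0.6, 0) − 0.1·(-4.8, 0) = (-0.12, 0)

(-0.12, 0)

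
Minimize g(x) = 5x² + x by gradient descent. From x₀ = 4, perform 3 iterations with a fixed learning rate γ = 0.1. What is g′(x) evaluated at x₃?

0

g′(x) = 10x + 1
x₁ = 4 − 0.1·41 = -0.1
x₂ = -0.1 − 0.1·0 = -0.1
x₃ = -0.1 − 0.1·0 = -0.1
g′(x) at (-0.1) = 0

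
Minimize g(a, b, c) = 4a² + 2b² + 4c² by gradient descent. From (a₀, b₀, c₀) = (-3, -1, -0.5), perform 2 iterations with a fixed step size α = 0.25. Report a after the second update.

-3

∇g = (8a, 4b, 8c)
(a₁, b₁, c₁) = (-3, -1, -0.5) − 0.25·(-24, -4, -4) = (3, 0, 0.5)
(a₂, b₂, c₂) = (3, 0, 0.5) − 0.25·(24, 0, 4) = (-3, 0, -0.5)
a = -3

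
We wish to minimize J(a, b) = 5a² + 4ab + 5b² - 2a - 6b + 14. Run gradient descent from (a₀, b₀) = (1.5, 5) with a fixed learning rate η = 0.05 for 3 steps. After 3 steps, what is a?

∇J = (10a + 4b - 2, 4a + 10b - 6)
(a₁, b₁) = (1.5, 5) − 0.05·(33, 50) = (-0.15, 2.5)
(a₂, b₂) = (-0.15, 2.5) − 0.05·(6.5, 18.4) = (-0.475, 1.58)
(a₃, b₃) = (-0.475, 1.58) − 0.05·(-0.43, 7.9) = (-0.4535, 1.185)
a = -0.4535

-0.4535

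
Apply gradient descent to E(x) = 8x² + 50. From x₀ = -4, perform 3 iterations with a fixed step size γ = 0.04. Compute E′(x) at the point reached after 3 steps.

E′(x) = 16x
Step 1: E′(-4) = -64; x₁ = -4 − 0.04·(-64) = -1.44
Step 2: E′(-1.44) = -23.04; x₂ = -1.44 − 0.04·(-23.04) = -0.5184
Step 3: E′(-0.5184) = -8.2944; x₃ = -0.5184 − 0.04·(-8.2944) = -0.186624
E′(x) at (-0.186624) = -2.985984

-2.985984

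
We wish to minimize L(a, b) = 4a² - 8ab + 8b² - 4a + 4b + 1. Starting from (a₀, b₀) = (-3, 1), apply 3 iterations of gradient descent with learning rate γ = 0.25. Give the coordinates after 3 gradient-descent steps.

(108, -174)

∇L = (8a - 8b - 4, -8a + 16b + 4)
(a₁, b₁) = (-3, 1) − 0.25·(-36, 44) = (6, -10)
(a₂, b₂) = (6, -10) − 0.25·(124, -204) = (-25, 41)
(a₃, b₃) = (-25, 41) − 0.25·(-532, 860) = (108, -174)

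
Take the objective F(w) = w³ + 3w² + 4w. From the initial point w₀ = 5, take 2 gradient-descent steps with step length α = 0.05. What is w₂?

F′(w) = 3w² + 6w + 4
Step 1: F′(5) = 109; w₁ = 5 − 0.05·109 = -0.45
Step 2: F′(-0.45) = 1.9075; w₂ = -0.45 − 0.05·1.9075 = -0.545375

-0.545375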